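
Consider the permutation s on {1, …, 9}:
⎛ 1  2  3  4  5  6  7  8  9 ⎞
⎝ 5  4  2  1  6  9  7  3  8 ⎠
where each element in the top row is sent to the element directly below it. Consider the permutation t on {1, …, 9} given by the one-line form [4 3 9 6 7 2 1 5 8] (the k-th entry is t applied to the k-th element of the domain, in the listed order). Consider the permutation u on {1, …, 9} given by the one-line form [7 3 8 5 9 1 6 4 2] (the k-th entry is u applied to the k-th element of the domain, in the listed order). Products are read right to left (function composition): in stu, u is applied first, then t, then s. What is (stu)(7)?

Apply the permutations in order: u(7) = 6, then t(6) = 2, then s(2) = 4. So (stu)(7) = 4.

4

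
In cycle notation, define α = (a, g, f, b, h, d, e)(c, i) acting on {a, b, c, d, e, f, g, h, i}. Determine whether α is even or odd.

The cycle lengths are 7, 2.
A cycle of length ℓ contributes ℓ−1 transpositions, so α is a product of 6 + 1 = 7 transpositions — odd.

odd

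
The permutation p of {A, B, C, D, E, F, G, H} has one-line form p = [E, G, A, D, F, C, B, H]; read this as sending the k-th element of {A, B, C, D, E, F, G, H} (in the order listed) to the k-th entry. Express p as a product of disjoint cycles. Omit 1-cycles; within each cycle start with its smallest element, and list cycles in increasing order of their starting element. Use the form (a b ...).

Iterating p from A gives A → E → F → C → A; that is the 4-cycle (A E F C).
Repeating from the next unused element and collecting all non-trivial cycles gives (A E F C)(B G).

(A E F C)(B G)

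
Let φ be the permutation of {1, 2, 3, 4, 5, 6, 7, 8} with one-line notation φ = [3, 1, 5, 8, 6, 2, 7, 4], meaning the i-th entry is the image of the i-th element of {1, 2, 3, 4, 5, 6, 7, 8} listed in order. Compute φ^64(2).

Tracing 2 → 1 → … returns to 2 after 5 steps, so 2 lies in a 5-cycle (1 3 5 6 2).
On a 5-cycle, φ^5 is the identity, so φ^64 = φ^4 there (64 ≡ 4 mod 5).
Advancing 4 steps from 2: 2 → 1 → 3 → 5 → 6.

6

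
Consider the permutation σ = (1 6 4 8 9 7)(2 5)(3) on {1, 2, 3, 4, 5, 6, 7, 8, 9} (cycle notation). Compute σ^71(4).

6

4 lies in the 6-cycle (1 6 4 8 9 7).
Powers repeat with period 6 on this cycle, and 71 mod 6 = 5, so σ^71(4) = σ^5(4).
Stepping 5 places around the cycle: 4 → 8 → 9 → 7 → 1 → 6.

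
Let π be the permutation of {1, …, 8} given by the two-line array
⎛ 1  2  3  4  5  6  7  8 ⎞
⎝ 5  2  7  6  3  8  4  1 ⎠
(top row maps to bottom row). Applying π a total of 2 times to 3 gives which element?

Tracing 3 → 7 → … returns to 3 after 7 steps, so 3 lies in a 7-cycle (1, 5, 3, 7, 4, 6, 8).
Advancing 2 steps from 3: 3 → 7 → 4.

4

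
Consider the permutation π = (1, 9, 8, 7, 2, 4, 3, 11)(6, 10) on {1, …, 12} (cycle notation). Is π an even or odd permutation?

even

The cycle lengths are 8, 2, 1, 1.
A cycle of length ℓ contributes ℓ−1 transpositions, so π is a product of 7 + 1 = 8 transpositions — even.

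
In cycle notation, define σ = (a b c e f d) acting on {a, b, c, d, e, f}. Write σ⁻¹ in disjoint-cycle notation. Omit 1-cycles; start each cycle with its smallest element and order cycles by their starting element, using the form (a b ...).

The inverse reverses each cycle.
Reversing each cycle of σ and rotating so the smallest element leads gives (a d f e c b).

(a d f e c b)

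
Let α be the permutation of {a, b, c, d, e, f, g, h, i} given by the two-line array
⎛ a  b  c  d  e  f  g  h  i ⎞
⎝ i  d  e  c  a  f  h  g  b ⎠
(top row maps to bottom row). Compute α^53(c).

Tracing c → e → … returns to c after 6 steps, so c lies in a 6-cycle (a, i, b, d, c, e).
Powers repeat with period 6 on this cycle, and 53 mod 6 = 5, so α^53(c) = α^5(c).
Stepping 5 places around the cycle: c → e → a → i → b → d.

d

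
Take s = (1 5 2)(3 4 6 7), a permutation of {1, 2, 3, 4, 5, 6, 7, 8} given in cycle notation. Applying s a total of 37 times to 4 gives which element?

6

4 lies in the 4-cycle (3 4 6 7).
Powers repeat with period 4 on this cycle, and 37 mod 4 = 1, so s^37(4) = s^1(4).
Advancing 1 step from 4: 4 → 6.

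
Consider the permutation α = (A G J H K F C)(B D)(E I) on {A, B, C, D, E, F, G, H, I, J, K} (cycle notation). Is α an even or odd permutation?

The cycle lengths are 7, 2, 2.
A cycle of length ℓ contributes ℓ−1 transpositions, so α is a product of 6 + 1 + 1 = 8 transpositions — even.

even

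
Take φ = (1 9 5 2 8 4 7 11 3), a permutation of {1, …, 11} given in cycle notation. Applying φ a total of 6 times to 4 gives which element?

4 lies in the 9-cycle (1 9 5 2 8 4 7 11 3).
Stepping 6 places around the cycle: 4 → 7 → 11 → 3 → 1 → 9 → 5.

5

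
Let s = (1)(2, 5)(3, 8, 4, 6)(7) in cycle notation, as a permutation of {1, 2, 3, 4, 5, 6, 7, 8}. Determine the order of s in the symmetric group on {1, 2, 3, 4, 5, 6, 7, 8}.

4

The disjoint cycles have lengths 4, 2, 1, 1.
Since disjoint cycles commute, ord(s) = lcm(4, 2) = 4.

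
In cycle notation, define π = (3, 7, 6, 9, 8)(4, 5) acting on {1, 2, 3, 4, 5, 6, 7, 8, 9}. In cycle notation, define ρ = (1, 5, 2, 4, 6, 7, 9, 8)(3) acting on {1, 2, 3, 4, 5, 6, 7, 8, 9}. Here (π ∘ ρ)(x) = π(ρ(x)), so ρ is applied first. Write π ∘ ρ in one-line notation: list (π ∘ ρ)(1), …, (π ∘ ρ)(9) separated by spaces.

4 5 7 9 2 6 8 1 3

(π ∘ ρ)(x) = π(ρ(x)). Computing each image: π(ρ(1)) = π(5) = 4, π(ρ(2)) = π(4) = 5, π(ρ(3)) = π(3) = 7, π(ρ(4)) = π(6) = 9, π(ρ(5)) = π(2) = 2, π(ρ(6)) = π(7) = 6, π(ρ(7)) = π(9) = 8, π(ρ(8)) = π(1) = 1, π(ρ(9)) = π(8) = 3.
Hence π ∘ ρ = [4 5 7 9 2 6 8 1 3].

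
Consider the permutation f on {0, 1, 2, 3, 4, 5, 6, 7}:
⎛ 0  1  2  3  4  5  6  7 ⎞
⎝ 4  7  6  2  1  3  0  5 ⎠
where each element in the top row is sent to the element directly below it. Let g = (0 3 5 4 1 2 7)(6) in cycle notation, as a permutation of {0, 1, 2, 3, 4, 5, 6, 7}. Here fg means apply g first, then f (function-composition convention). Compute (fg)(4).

7

First apply g: g(4) = 1, then f(1) = 7. Thus (fg)(4) = 7.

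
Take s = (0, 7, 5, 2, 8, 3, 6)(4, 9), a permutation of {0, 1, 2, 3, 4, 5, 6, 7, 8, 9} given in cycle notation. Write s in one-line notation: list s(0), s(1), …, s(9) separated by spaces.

Image by image: 0→7, 1→1, 2→8, 3→6, 4→9, 5→2, 6→0, 7→5, 8→3, 9→4.
Listing these in domain order gives 7 1 8 6 9 2 0 5 3 4.

7 1 8 6 9 2 0 5 3 4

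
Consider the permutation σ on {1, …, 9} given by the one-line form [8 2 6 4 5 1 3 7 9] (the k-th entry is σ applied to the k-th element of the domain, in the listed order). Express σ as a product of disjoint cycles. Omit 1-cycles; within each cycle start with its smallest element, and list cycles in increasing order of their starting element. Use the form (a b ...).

From 1: 1 → 8 → 7 → 3 → 6 → 1, closing the cycle (1 8 7 3 6).
Repeating from the next unused element and collecting all non-trivial cycles gives (1 8 7 3 6).

(1 8 7 3 6)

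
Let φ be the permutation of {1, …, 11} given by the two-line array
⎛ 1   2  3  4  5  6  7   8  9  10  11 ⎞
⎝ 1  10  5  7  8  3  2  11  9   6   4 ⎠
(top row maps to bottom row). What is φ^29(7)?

10

Tracing 7 → 2 → … returns to 7 after 9 steps, so 7 lies in a 9-cycle (2 10 6 3 5 8 11 4 7).
Since the cycle has length 9, φ^29 acts on it the same as φ^2 (29 mod 9 = 2).
Advancing 2 steps from 7: 7 → 2 → 10.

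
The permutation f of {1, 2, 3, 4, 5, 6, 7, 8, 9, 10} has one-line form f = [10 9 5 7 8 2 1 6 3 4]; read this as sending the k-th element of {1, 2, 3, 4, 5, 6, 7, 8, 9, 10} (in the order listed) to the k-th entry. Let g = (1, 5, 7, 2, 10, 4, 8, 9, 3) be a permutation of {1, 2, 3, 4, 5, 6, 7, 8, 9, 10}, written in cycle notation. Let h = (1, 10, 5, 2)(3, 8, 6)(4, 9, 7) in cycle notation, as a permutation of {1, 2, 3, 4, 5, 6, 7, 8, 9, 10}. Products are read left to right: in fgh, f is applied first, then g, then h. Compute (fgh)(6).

Chase 6: f(6) = 2; g(2) = 10; h(10) = 5. Hence (fgh)(6) = 5.

5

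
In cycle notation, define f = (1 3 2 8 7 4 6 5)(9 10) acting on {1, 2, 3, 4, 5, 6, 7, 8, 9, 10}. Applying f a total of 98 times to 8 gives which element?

8 lies in the 8-cycle (1 3 2 8 7 4 6 5).
Powers repeat with period 8 on this cycle, and 98 mod 8 = 2, so f^98(8) = f^2(8).
Advancing 2 steps from 8: 8 → 7 → 4.

4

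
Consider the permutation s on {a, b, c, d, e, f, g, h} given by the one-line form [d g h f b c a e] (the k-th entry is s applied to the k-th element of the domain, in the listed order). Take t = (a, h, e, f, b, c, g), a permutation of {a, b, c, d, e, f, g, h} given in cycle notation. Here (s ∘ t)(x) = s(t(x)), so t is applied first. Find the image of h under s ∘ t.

b

t(h) = e, then s(e) = b; composing gives (s ∘ t)(h) = b.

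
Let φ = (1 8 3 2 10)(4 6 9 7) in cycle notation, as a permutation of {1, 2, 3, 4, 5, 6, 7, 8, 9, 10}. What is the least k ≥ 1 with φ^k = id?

The disjoint cycles have lengths 5, 4, 1.
The order of φ is the least common multiple of its cycle lengths: lcm(5, 4) = 20.

20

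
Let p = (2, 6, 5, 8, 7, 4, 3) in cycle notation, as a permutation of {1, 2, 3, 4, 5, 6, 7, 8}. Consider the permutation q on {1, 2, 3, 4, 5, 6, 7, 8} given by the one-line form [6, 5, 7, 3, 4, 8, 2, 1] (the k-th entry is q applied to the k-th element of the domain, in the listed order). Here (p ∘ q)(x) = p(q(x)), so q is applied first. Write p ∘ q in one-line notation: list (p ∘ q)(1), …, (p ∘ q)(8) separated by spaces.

For each element, apply q then p: 1 → 6 → 5; 2 → 5 → 8; 3 → 7 → 4; 4 → 3 → 2; 5 → 4 → 3; 6 → 8 → 7; 7 → 2 → 6; 8 → 1 → 1.
So p ∘ q in one-line form is 5 8 4 2 3 7 6 1.

5 8 4 2 3 7 6 1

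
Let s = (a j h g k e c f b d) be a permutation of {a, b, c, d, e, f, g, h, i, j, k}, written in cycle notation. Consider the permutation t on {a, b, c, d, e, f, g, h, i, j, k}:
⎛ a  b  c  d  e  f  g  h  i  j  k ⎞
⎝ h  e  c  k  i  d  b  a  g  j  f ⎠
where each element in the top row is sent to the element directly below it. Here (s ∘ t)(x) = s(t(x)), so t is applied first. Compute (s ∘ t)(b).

c

First apply t: t(b) = e, then s(e) = c. Thus (s ∘ t)(b) = c.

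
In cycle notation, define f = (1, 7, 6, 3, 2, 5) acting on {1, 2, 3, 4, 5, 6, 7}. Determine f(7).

6

In the cycle (1, 7, 6, 3, 2, 5), 7 is followed by 6, so f(7) = 6.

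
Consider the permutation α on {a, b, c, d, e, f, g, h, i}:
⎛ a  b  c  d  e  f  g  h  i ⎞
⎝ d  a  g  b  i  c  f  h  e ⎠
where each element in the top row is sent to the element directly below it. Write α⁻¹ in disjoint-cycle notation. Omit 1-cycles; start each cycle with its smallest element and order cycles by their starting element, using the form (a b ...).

First write α in disjoint cycles: (a d b)(c g f)(e i).
The inverse reverses every cycle; in canonical form, α⁻¹ = (a b d)(c f g)(e i).

(a b d)(c f g)(e i)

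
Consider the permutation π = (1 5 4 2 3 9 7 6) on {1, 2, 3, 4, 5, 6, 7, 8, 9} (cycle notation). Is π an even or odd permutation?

The cycle lengths are 8, 1.
A cycle is odd iff its length is even; π has 1 even-length cycle, so sgn(π) = (−1)^1 and π is odd.

odd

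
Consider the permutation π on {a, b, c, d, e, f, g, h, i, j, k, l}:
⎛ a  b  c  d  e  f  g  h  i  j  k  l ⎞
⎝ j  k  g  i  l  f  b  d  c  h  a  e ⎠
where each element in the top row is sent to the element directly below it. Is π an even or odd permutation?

In disjoint-cycle form the cycle lengths are 9, 2, 1.
A cycle is odd iff its length is even; π has 1 even-length cycle, so sgn(π) = (−1)^1 and π is odd.

odd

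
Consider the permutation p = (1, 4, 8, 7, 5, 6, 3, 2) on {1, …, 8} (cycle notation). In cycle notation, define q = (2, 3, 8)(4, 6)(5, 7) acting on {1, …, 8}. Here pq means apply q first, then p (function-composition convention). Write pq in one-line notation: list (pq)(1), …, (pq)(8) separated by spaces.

For each element, apply q then p: 1 → 1 → 4; 2 → 3 → 2; 3 → 8 → 7; 4 → 6 → 3; 5 → 7 → 5; 6 → 4 → 8; 7 → 5 → 6; 8 → 2 → 1.
So pq in one-line form is 4 2 7 3 5 8 6 1.

4 2 7 3 5 8 6 1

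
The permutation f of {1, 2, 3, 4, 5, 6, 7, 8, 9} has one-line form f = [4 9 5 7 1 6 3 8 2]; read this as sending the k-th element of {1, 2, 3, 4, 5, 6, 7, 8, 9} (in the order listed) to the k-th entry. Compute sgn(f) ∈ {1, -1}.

-1

In disjoint-cycle form the cycle lengths are 5, 2, 1, 1.
A cycle of length ℓ contributes ℓ−1 transpositions, so f is a product of 4 + 1 = 5 transpositions — odd.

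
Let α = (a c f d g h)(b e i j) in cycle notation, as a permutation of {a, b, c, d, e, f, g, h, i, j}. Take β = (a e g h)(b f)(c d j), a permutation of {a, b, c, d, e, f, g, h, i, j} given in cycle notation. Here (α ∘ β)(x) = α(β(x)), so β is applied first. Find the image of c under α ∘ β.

First apply β: β(c) = d, then α(d) = g. Thus (α ∘ β)(c) = g.

g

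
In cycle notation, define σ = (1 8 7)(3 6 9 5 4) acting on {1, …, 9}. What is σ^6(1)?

1 lies in the 3-cycle (1 8 7).
Since the cycle has length 3, σ^6 acts on it the same as σ^0 (6 mod 3 = 0).
So σ^6(1) = 1.

1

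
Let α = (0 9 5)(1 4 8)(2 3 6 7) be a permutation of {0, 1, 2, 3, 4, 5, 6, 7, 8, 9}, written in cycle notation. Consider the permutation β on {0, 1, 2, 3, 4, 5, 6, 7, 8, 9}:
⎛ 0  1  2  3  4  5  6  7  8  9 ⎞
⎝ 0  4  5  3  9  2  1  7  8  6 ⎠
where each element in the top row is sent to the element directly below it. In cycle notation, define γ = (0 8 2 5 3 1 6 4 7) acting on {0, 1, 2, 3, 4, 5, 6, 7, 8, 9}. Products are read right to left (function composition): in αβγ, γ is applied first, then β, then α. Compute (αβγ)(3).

Chase 3: γ(3) = 1; β(1) = 4; α(4) = 8. Hence (αβγ)(3) = 8.

8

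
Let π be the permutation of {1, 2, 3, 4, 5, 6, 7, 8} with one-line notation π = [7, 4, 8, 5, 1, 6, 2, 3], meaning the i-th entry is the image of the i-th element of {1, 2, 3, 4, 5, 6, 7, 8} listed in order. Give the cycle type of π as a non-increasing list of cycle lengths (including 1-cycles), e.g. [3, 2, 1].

The disjoint cycles are (1 7 2 4 5)(3 8)(6), with lengths 5, 2, 1 in non-increasing order.

[5, 2, 1]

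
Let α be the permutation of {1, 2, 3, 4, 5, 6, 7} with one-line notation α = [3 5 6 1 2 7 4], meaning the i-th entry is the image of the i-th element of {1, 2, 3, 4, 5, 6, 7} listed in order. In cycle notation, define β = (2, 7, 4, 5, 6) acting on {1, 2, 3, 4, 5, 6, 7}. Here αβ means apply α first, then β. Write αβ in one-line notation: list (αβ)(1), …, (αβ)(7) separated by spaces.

3 6 2 1 7 4 5

Chase each element through α then β: 1 → 3 → 3; 2 → 5 → 6; 3 → 6 → 2; 4 → 1 → 1; 5 → 2 → 7; 6 → 7 → 4; 7 → 4 → 5.
Collecting the images, αβ = [3 6 2 1 7 4 5].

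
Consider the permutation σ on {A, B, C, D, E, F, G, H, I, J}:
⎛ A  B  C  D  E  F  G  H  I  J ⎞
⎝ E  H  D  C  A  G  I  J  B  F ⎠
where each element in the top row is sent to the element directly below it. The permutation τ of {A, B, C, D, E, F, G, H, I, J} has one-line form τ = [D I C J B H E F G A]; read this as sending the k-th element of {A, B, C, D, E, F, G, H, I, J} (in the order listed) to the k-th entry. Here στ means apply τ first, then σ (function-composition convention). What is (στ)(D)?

F

τ(D) = J, then σ(J) = F; composing gives (στ)(D) = F.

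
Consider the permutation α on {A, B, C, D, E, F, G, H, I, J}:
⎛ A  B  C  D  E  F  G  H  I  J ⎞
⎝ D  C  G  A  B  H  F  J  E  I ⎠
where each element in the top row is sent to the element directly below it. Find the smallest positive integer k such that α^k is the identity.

Decomposing into disjoint cycles gives cycle lengths 8, 2.
The order of α is the least common multiple of its cycle lengths: lcm(8, 2) = 8.

8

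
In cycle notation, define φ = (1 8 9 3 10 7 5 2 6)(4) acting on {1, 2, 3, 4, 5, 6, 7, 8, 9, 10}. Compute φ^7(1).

1 lies in the 9-cycle (1 8 9 3 10 7 5 2 6).
Stepping 7 places around the cycle: 1 → 8 → 9 → 3 → 10 → 7 → 5 → 2.

2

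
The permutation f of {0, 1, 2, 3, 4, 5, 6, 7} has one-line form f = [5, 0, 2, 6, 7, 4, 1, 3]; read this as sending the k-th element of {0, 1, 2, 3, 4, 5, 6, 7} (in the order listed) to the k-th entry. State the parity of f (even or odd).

In disjoint-cycle form the cycle lengths are 7, 1.
A cycle of length ℓ contributes ℓ−1 transpositions, so f is a product of 6 transpositions — even.

even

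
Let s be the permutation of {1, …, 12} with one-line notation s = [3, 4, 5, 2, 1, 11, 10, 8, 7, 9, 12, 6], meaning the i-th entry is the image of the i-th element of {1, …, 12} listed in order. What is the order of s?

Writing s as disjoint cycles, the cycle lengths are 3, 3, 3, 2, 1.
The order is lcm(3, 3, 3, 2) = 6.

6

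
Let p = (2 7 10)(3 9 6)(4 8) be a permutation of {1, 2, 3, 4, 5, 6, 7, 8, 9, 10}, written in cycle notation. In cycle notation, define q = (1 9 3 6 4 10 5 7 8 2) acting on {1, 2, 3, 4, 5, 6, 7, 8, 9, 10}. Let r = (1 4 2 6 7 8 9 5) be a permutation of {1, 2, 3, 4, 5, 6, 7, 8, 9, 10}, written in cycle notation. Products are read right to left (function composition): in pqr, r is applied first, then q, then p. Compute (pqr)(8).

9

Apply the permutations in order: r(8) = 9, then q(9) = 3, then p(3) = 9. So (pqr)(8) = 9.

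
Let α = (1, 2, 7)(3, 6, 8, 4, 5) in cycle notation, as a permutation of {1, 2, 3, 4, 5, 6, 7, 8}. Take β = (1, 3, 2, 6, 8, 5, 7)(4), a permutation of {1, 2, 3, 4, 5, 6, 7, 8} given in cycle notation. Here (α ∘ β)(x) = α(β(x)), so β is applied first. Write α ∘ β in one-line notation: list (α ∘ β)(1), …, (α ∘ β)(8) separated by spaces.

6 8 7 5 1 4 2 3

Chase each element through β then α: 1 → 3 → 6; 2 → 6 → 8; 3 → 2 → 7; 4 → 4 → 5; 5 → 7 → 1; 6 → 8 → 4; 7 → 1 → 2; 8 → 5 → 3.
So α ∘ β in one-line form is 6 8 7 5 1 4 2 3.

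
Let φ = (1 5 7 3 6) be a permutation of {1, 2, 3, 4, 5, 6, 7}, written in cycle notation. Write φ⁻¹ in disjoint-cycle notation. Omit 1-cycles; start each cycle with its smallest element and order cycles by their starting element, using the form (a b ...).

Inverting a permutation written in cycle notation just reverses the order within every cycle.
After reversing and putting each cycle's least element first, φ⁻¹ = (1 6 3 7 5).

(1 6 3 7 5)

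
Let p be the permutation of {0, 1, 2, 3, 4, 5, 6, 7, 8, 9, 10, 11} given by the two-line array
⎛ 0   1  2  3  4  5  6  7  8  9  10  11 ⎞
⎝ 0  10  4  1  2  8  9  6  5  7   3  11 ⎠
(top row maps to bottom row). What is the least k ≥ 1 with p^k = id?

Writing p as disjoint cycles, the cycle lengths are 3, 3, 2, 2, 1, 1.
The order of p is the least common multiple of its cycle lengths: lcm(3, 3, 2, 2) = 6.

6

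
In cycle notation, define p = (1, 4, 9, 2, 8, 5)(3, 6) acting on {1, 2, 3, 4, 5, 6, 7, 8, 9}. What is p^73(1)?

1 lies in the 6-cycle (1, 4, 9, 2, 8, 5).
Powers repeat with period 6 on this cycle, and 73 mod 6 = 1, so p^73(1) = p^1(1).
Stepping 1 place around the cycle: 1 → 4.

4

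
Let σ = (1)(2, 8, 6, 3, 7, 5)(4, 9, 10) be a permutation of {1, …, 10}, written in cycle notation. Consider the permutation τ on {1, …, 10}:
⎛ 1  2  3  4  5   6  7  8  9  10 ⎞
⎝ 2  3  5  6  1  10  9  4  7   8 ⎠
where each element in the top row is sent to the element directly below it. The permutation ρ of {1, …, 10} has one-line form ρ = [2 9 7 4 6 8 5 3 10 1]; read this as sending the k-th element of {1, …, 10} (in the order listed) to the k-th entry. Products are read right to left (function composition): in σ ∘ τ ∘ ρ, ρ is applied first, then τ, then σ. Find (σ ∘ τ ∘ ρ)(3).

Chase 3: ρ(3) = 7; τ(7) = 9; σ(9) = 10. Hence (σ ∘ τ ∘ ρ)(3) = 10.

10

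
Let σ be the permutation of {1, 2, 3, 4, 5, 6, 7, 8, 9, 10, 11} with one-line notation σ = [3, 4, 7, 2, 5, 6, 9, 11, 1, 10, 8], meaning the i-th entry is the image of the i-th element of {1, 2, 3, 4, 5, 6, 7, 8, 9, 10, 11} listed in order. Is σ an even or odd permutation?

In disjoint-cycle form the cycle lengths are 4, 2, 2, 1, 1, 1.
A cycle is odd iff its length is even; σ has 3 even-length cycles, so sgn(σ) = (−1)^3 and σ is odd.

odd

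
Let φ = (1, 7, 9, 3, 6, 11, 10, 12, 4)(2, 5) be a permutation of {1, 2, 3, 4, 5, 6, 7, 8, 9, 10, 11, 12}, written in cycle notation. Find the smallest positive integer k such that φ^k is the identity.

18

The cycle type of φ is (9, 2, 1).
Since disjoint cycles commute, ord(φ) = lcm(9, 2) = 18.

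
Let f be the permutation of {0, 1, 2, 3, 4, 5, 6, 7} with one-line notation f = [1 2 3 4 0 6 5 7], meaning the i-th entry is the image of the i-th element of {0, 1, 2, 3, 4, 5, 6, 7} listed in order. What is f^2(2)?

Tracing 2 → 3 → … returns to 2 after 5 steps, so 2 lies in a 5-cycle (0 1 2 3 4).
Advancing 2 steps from 2: 2 → 3 → 4.

4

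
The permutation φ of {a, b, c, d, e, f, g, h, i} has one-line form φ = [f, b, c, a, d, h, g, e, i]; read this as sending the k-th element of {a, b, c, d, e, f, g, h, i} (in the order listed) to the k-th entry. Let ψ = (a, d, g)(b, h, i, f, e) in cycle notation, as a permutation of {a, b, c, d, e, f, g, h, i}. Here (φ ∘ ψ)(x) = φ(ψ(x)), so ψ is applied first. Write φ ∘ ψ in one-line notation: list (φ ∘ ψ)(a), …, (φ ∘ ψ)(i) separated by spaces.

(φ ∘ ψ)(x) = φ(ψ(x)). Computing each image: φ(ψ(a)) = φ(d) = a, φ(ψ(b)) = φ(h) = e, φ(ψ(c)) = φ(c) = c, φ(ψ(d)) = φ(g) = g, φ(ψ(e)) = φ(b) = b, φ(ψ(f)) = φ(e) = d, φ(ψ(g)) = φ(a) = f, φ(ψ(h)) = φ(i) = i, φ(ψ(i)) = φ(f) = h.
Hence φ ∘ ψ = [a e c g b d f i h].

a e c g b d f i h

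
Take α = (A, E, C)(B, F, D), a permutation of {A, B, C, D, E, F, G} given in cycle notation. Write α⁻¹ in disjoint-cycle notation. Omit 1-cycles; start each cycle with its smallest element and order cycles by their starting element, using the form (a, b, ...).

Inverting a permutation written in cycle notation just reverses the order within every cycle.
After reversing and putting each cycle's least element first, α⁻¹ = (A, C, E)(B, D, F).

(A, C, E)(B, D, F)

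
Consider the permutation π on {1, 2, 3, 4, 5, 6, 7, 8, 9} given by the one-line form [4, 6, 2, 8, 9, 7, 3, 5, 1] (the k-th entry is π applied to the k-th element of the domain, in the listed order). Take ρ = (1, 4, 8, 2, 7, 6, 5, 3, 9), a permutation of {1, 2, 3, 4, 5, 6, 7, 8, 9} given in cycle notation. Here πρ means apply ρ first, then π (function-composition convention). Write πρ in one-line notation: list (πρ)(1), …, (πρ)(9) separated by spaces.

8 3 1 5 2 9 7 6 4

Chase each element through ρ then π: 1 → 4 → 8; 2 → 7 → 3; 3 → 9 → 1; 4 → 8 → 5; 5 → 3 → 2; 6 → 5 → 9; 7 → 6 → 7; 8 → 2 → 6; 9 → 1 → 4.
Collecting the images, πρ = [8 3 1 5 2 9 7 6 4].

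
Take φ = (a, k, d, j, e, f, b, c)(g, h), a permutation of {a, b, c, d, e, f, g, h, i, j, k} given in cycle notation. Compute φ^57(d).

d lies in the 8-cycle (a, k, d, j, e, f, b, c).
Powers repeat with period 8 on this cycle, and 57 mod 8 = 1, so φ^57(d) = φ^1(d).
Advancing 1 step from d: d → j.

j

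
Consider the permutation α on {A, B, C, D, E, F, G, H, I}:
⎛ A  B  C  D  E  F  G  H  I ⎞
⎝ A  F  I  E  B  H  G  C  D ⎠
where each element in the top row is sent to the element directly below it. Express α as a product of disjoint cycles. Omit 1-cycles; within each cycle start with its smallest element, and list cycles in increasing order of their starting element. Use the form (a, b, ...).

(B, F, H, C, I, D, E)

Iterating α from B gives B → F → H → C → I → D → E → B; that is the 7-cycle (B, F, H, C, I, D, E).
Continuing from each remaining unvisited element yields (B, F, H, C, I, D, E).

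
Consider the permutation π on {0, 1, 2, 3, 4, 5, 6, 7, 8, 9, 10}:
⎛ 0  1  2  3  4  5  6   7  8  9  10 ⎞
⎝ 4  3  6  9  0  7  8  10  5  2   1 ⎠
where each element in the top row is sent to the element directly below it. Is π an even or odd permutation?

In disjoint-cycle form the cycle lengths are 9, 2.
A cycle is odd iff its length is even; π has 1 even-length cycle, so sgn(π) = (−1)^1 and π is odd.

odd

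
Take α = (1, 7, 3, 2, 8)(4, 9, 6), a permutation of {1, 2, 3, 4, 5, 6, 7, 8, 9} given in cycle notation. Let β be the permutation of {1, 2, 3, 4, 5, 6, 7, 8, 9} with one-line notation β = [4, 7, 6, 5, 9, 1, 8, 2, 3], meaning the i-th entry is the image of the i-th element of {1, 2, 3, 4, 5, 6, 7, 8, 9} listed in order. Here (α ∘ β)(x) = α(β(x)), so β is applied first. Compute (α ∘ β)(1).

9

β(1) = 4, then α(4) = 9; composing gives (α ∘ β)(1) = 9.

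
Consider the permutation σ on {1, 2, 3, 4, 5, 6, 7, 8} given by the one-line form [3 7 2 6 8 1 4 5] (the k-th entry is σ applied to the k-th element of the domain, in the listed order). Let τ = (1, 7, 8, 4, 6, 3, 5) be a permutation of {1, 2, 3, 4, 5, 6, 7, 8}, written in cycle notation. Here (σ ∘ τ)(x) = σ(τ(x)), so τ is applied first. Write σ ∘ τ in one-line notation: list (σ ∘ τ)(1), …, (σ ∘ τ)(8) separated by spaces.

Chase each element through τ then σ: 1 → 7 → 4; 2 → 2 → 7; 3 → 5 → 8; 4 → 6 → 1; 5 → 1 → 3; 6 → 3 → 2; 7 → 8 → 5; 8 → 4 → 6.
Collecting the images, σ ∘ τ = [4 7 8 1 3 2 5 6].

4 7 8 1 3 2 5 6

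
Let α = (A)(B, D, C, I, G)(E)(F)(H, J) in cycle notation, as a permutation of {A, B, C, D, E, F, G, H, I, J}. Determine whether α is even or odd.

The cycle lengths are 5, 2, 1, 1, 1.
A cycle is odd iff its length is even; α has 1 even-length cycle, so sgn(α) = (−1)^1 and α is odd.

odd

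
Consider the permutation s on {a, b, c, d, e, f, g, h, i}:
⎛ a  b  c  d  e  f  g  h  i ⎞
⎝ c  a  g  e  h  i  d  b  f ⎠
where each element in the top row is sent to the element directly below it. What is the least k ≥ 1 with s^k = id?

14

Decomposing into disjoint cycles gives cycle lengths 7, 2.
Since disjoint cycles commute, ord(s) = lcm(7, 2) = 14.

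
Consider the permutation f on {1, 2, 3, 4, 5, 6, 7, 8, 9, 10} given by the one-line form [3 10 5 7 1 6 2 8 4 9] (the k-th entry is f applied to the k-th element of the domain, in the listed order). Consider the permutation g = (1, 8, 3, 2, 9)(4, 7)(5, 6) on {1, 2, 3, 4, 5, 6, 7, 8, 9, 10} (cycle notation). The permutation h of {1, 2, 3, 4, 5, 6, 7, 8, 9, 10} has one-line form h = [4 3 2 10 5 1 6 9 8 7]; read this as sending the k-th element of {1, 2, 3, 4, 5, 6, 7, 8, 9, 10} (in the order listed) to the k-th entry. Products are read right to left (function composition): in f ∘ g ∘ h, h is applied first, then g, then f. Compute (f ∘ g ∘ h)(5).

6

Apply the permutations in order: h(5) = 5, then g(5) = 6, then f(6) = 6. So (f ∘ g ∘ h)(5) = 6.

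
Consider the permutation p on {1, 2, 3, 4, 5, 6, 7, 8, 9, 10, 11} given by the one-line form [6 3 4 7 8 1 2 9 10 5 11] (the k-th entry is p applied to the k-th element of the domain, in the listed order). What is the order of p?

4

Decomposing into disjoint cycles gives cycle lengths 4, 4, 2, 1.
The order of p is the least common multiple of its cycle lengths: lcm(4, 4, 2) = 4.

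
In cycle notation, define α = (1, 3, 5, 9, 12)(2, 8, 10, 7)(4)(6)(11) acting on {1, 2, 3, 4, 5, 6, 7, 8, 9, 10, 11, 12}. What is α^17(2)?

8

2 lies in the 4-cycle (2, 8, 10, 7).
Since the cycle has length 4, α^17 acts on it the same as α^1 (17 mod 4 = 1).
Stepping 1 place around the cycle: 2 → 8.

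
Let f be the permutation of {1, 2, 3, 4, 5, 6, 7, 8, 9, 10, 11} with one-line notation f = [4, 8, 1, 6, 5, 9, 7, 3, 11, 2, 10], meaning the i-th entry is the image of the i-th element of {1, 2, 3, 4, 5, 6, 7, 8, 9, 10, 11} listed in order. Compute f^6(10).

Tracing 10 → 2 → … returns to 10 after 9 steps, so 10 lies in a 9-cycle (1, 4, 6, 9, 11, 10, 2, 8, 3).
Stepping 6 places around the cycle: 10 → 2 → 8 → 3 → 1 → 4 → 6.

6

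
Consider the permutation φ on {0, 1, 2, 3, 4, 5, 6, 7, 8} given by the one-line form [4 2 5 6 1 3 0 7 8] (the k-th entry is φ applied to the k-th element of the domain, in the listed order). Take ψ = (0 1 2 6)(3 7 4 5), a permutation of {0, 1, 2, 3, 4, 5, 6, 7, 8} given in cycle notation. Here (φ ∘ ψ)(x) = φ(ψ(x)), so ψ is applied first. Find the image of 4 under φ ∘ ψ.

3

ψ(4) = 5, then φ(5) = 3; composing gives (φ ∘ ψ)(4) = 3.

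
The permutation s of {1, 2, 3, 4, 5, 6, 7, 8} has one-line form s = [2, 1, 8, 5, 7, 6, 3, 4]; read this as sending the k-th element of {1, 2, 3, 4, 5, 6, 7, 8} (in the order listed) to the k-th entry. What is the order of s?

10

Decomposing into disjoint cycles gives cycle lengths 5, 2, 1.
Since disjoint cycles commute, ord(s) = lcm(5, 2) = 10.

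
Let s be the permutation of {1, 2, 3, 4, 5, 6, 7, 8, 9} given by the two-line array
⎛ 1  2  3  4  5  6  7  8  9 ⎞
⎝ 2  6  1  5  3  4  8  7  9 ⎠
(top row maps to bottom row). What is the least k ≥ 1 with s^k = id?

Writing s as disjoint cycles, the cycle lengths are 6, 2, 1.
Since disjoint cycles commute, ord(s) = lcm(6, 2) = 6.

6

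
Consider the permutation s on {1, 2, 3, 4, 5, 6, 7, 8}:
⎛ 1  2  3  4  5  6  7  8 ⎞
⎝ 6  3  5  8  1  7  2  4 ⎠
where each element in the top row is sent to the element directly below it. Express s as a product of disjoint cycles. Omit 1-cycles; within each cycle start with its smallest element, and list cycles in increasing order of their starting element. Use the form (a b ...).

Iterating s from 1 gives 1 → 6 → 7 → 2 → 3 → 5 → 1; that is the 6-cycle (1 6 7 2 3 5).
Continuing from each remaining unvisited element yields (1 6 7 2 3 5)(4 8).

(1 6 7 2 3 5)(4 8)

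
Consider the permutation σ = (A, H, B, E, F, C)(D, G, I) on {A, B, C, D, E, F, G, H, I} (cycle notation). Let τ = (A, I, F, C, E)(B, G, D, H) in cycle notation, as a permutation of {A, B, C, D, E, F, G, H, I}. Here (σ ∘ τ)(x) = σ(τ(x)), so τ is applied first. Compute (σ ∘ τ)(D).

B

First apply τ: τ(D) = H, then σ(H) = B. Thus (σ ∘ τ)(D) = B.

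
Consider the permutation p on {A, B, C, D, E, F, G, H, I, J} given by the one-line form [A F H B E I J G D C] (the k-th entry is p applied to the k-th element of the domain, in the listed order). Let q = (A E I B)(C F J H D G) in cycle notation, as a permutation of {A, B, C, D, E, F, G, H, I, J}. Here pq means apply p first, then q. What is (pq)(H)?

C

First apply p: p(H) = G, then q(G) = C. Thus (pq)(H) = C.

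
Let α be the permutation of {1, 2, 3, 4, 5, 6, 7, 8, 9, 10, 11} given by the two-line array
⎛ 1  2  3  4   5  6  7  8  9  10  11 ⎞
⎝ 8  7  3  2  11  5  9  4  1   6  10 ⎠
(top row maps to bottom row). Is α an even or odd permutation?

even

In disjoint-cycle form the cycle lengths are 6, 4, 1.
A cycle of length ℓ contributes ℓ−1 transpositions, so α is a product of 5 + 3 = 8 transpositions — even.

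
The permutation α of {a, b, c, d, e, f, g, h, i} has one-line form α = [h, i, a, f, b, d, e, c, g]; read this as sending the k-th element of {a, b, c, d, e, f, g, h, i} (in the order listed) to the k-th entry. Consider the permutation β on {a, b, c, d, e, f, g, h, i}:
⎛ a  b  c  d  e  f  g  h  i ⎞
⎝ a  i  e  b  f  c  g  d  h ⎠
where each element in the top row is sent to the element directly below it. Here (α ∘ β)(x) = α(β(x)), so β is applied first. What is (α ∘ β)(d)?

β(d) = b, then α(b) = i; composing gives (α ∘ β)(d) = i.

i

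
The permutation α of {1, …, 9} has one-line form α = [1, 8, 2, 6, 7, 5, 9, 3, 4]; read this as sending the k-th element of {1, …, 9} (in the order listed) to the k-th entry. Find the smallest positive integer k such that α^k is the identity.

15

The disjoint-cycle form of α has cycle lengths 5, 3, 1.
Since disjoint cycles commute, ord(α) = lcm(5, 3) = 15.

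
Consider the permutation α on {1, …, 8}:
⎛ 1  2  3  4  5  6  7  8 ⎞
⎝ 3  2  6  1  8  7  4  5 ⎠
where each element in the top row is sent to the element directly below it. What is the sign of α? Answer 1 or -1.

In disjoint-cycle form the cycle lengths are 5, 2, 1.
A cycle of length ℓ contributes ℓ−1 transpositions, so α is a product of 4 + 1 = 5 transpositions — odd.

-1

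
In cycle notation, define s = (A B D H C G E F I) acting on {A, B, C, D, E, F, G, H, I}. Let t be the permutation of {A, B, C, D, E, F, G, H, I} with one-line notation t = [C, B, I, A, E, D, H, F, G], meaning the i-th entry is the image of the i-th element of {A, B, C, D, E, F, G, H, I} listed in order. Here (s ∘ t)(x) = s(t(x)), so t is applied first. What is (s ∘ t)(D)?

(s ∘ t)(D) = s(t(D)). t(D) = A, then s(A) = B. So (s ∘ t)(D) = B.

B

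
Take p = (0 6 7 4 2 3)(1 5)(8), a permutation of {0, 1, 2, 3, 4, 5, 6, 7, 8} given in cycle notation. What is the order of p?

The cycle type of p is (6, 2, 1).
The order is lcm(6, 2) = 6.

6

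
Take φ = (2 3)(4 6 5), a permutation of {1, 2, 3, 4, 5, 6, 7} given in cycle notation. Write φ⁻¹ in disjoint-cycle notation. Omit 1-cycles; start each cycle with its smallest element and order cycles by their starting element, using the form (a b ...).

(2 3)(4 5 6)

If φ sends a → b within a cycle, φ⁻¹ sends b → a; equivalently, reverse each cycle.
After reversing and putting each cycle's least element first, φ⁻¹ = (2 3)(4 5 6).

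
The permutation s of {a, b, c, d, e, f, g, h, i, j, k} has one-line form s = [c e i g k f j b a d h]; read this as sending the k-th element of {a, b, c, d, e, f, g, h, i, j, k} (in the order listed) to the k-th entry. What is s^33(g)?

g

Tracing g → j → … returns to g after 3 steps, so g lies in a 3-cycle (d g j).
Powers repeat with period 3 on this cycle, and 33 mod 3 = 0, so s^33(g) = s^0(g).
So s^33(g) = g.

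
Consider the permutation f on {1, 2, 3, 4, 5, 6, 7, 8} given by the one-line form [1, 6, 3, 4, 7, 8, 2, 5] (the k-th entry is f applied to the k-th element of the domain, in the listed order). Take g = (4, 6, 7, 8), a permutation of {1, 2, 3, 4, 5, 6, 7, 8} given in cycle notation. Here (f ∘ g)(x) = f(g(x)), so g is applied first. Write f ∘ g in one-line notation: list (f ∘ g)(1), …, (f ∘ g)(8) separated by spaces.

1 6 3 8 7 2 5 4

(f ∘ g)(x) = f(g(x)). Computing each image: f(g(1)) = f(1) = 1, f(g(2)) = f(2) = 6, f(g(3)) = f(3) = 3, f(g(4)) = f(6) = 8, f(g(5)) = f(5) = 7, f(g(6)) = f(7) = 2, f(g(7)) = f(8) = 5, f(g(8)) = f(4) = 4.
Hence f ∘ g = [1 6 3 8 7 2 5 4].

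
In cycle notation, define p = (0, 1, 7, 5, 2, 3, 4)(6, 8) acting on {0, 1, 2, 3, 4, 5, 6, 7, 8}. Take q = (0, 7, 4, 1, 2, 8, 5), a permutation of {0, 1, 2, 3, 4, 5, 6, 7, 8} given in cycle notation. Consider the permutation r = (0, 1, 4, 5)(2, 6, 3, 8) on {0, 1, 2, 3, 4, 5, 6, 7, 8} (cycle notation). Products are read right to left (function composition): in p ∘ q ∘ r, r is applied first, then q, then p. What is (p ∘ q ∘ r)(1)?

Chase 1: r(1) = 4; q(4) = 1; p(1) = 7. Hence (p ∘ q ∘ r)(1) = 7.

7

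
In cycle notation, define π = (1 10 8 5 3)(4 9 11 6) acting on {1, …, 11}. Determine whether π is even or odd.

odd

The cycle lengths are 5, 4, 1, 1.
A cycle is odd iff its length is even; π has 1 even-length cycle, so sgn(π) = (−1)^1 and π is odd.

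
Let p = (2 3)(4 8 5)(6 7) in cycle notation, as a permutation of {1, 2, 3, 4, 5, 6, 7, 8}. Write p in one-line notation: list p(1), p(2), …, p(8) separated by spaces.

1 3 2 8 4 7 6 5

Image by image: 1→1, 2→3, 3→2, 4→8, 5→4, 6→7, 7→6, 8→5.
So the one-line form is 1 3 2 8 4 7 6 5.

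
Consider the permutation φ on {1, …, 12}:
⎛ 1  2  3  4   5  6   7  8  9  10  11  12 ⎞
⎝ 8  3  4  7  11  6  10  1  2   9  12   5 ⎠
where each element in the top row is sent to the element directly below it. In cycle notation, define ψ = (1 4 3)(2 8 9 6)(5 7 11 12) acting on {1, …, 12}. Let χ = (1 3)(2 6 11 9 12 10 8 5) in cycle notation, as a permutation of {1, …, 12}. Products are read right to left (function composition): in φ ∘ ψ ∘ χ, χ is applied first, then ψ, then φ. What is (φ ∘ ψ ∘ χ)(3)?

7

Chase 3: χ(3) = 1; ψ(1) = 4; φ(4) = 7. Hence (φ ∘ ψ ∘ χ)(3) = 7.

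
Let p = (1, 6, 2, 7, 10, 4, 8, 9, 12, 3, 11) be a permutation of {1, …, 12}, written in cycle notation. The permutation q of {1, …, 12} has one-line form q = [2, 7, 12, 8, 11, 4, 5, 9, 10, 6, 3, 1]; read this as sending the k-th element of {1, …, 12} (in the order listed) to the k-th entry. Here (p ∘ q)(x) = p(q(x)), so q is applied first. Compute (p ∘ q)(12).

First apply q: q(12) = 1, then p(1) = 6. Thus (p ∘ q)(12) = 6.

6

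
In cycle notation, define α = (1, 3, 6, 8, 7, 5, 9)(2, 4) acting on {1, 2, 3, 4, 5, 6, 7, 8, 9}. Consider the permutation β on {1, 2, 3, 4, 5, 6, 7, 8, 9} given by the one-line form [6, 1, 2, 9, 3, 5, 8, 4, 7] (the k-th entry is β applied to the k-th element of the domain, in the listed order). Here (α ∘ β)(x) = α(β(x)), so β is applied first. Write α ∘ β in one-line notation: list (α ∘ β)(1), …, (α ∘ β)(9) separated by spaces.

8 3 4 1 6 9 7 2 5

(α ∘ β)(x) = α(β(x)). Computing each image: α(β(1)) = α(6) = 8, α(β(2)) = α(1) = 3, α(β(3)) = α(2) = 4, α(β(4)) = α(9) = 1, α(β(5)) = α(3) = 6, α(β(6)) = α(5) = 9, α(β(7)) = α(8) = 7, α(β(8)) = α(4) = 2, α(β(9)) = α(7) = 5.
Hence α ∘ β = [8 3 4 1 6 9 7 2 5].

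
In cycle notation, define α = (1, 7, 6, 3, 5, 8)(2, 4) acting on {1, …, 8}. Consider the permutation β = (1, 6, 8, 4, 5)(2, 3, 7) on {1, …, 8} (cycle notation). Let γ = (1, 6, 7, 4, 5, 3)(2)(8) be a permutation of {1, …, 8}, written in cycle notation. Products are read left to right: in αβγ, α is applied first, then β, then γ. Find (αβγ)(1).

Apply the permutations in order: α(1) = 7, then β(7) = 2, then γ(2) = 2. So (αβγ)(1) = 2.

2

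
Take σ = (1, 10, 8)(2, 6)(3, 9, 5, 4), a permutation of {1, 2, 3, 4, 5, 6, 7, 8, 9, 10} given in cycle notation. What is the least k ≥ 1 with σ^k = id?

12

The cycle type of σ is (4, 3, 2, 1).
The order is lcm(4, 3, 2) = 12.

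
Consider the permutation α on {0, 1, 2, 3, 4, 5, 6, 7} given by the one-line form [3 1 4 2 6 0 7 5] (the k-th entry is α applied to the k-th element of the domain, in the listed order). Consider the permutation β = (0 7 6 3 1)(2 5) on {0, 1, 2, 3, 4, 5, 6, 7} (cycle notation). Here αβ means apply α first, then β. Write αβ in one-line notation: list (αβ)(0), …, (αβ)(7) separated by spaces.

Chase each element through α then β: 0 → 3 → 1; 1 → 1 → 0; 2 → 4 → 4; 3 → 2 → 5; 4 → 6 → 3; 5 → 0 → 7; 6 → 7 → 6; 7 → 5 → 2.
Collecting the images, αβ = [1 0 4 5 3 7 6 2].

1 0 4 5 3 7 6 2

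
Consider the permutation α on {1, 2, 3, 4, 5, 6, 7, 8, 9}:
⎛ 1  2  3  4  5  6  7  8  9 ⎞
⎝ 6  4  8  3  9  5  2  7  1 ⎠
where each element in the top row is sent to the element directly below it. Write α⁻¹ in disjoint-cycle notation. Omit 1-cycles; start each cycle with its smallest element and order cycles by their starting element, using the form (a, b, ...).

First write α in disjoint cycles: (1, 6, 5, 9)(2, 4, 3, 8, 7).
The inverse reverses every cycle; in canonical form, α⁻¹ = (1, 9, 5, 6)(2, 7, 8, 3, 4).

(1, 9, 5, 6)(2, 7, 8, 3, 4)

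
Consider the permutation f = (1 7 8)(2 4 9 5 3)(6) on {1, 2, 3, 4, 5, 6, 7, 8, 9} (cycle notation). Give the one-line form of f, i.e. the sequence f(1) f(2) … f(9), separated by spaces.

Each element maps to the next entry in its cycle (wrapping to the front): 1→7, 2→4, 3→2, 4→9, 5→3, 6→6, 7→8, 8→1, 9→5.
So the one-line form is 7 4 2 9 3 6 8 1 5.

7 4 2 9 3 6 8 1 5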